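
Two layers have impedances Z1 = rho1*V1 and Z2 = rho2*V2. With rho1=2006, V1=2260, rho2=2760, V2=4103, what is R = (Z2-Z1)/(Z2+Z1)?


Z1 = 2006 * 2260 = 4533560
Z2 = 2760 * 4103 = 11324280
R = (11324280 - 4533560) / (11324280 + 4533560) = 6790720 / 15857840 = 0.4282

0.4282


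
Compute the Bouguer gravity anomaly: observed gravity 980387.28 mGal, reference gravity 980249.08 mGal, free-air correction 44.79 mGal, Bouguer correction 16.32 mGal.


BA = g_obs - g_ref + FAC - BC
= 980387.28 - 980249.08 + 44.79 - 16.32
= 166.67 mGal

166.67


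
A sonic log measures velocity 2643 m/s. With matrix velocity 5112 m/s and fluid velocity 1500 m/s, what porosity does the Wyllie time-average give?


1/V - 1/Vm = 1/2643 - 1/5112 = 0.00018274
1/Vf - 1/Vm = 1/1500 - 1/5112 = 0.00047105
phi = 0.00018274 / 0.00047105 = 0.3879

0.3879


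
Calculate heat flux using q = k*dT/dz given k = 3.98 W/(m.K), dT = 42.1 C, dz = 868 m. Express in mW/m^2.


q = k * dT / dz * 1000
= 3.98 * 42.1 / 868 * 1000
= 0.193039 * 1000
= 193.0392 mW/m^2

193.0392


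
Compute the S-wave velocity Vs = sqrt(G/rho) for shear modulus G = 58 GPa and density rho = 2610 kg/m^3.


Convert G to Pa: G = 58e9 Pa
Compute G/rho = 58e9 / 2610 = 22222222.2222
Vs = sqrt(22222222.2222) = 4714.05 m/s

4714.05


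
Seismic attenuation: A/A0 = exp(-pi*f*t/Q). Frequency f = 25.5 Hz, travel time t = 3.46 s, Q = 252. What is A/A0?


pi*f*t/Q = pi*25.5*3.46/252 = 1.099931
A/A0 = exp(-1.099931) = 0.332894

0.332894


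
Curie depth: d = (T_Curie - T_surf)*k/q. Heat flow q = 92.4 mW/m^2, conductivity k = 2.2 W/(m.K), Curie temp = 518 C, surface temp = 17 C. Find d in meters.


T_Curie - T_surf = 518 - 17 = 501 C
Convert q to W/m^2: 92.4 mW/m^2 = 0.0924 W/m^2
d = 501 * 2.2 / 0.0924 = 11928.57 m

11928.57


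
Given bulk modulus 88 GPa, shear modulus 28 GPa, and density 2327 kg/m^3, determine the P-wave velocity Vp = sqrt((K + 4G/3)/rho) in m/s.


First compute the effective modulus:
K + 4G/3 = 88e9 + 4*28e9/3 = 125333333333.33 Pa
Then divide by density:
125333333333.33 / 2327 = 53860478.4415 Pa/(kg/m^3)
Take the square root:
Vp = sqrt(53860478.4415) = 7338.97 m/s

7338.97


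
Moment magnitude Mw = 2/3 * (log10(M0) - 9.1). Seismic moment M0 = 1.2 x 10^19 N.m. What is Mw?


log10(M0) = log10(1.2 x 10^19) = 19.0792
Mw = 2/3 * (19.0792 - 9.1)
= 2/3 * 9.9792
= 6.65

6.65


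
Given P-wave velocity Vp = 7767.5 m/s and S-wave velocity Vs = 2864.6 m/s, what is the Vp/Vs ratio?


Vp/Vs = 7767.5 / 2864.6
= 2.7115

2.7115


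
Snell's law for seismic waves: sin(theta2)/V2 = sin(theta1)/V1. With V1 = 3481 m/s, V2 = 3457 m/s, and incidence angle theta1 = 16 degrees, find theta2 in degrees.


sin(theta1) = sin(16 deg) = 0.275637
sin(theta2) = V2/V1 * sin(theta1) = 3457/3481 * 0.275637 = 0.273737
theta2 = arcsin(0.273737) = 15.8868 degrees

15.8868


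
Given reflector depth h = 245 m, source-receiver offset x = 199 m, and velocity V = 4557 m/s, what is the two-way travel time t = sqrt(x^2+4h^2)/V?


x^2 + 4h^2 = 199^2 + 4*245^2 = 39601 + 240100 = 279701
sqrt(279701) = 528.8677
t = 528.8677 / 4557 = 0.1161 s

0.1161


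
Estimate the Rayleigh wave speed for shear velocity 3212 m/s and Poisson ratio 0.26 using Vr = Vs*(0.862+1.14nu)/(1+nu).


Numerator factor = 0.862 + 1.14*0.26 = 1.1584
Denominator = 1 + 0.26 = 1.26
Vr = 3212 * 1.1584 / 1.26 = 2953.0 m/s

2953.0


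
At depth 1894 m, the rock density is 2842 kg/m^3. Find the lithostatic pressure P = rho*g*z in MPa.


P = rho * g * z / 1e6
= 2842 * 9.81 * 1894 / 1e6
= 52804757.88 / 1e6
= 52.8048 MPa

52.8048


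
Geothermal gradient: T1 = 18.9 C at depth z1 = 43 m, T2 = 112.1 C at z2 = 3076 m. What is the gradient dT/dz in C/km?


dT = 112.1 - 18.9 = 93.2 C
dz = 3076 - 43 = 3033 m
gradient = dT/dz * 1000 = 93.2/3033 * 1000 = 30.7287 C/km

30.7287


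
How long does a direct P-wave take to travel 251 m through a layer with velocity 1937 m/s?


t = x / V
= 251 / 1937
= 0.1296 s

0.1296


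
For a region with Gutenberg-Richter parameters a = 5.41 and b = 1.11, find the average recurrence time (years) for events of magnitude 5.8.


log10(N) = 5.41 - 1.11*5.8 = -1.028
N = 10^-1.028 = 0.093756
T = 1/N = 1/0.093756 = 10.666 years

10.666


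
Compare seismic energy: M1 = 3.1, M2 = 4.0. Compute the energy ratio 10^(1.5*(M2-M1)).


M2 - M1 = 4.0 - 3.1 = 0.9
1.5 * 0.9 = 1.35
ratio = 10^1.35 = 22.39

22.39


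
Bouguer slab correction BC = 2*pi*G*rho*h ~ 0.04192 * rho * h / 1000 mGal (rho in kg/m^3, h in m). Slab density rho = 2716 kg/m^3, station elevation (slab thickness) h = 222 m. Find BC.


BC = 0.04192 * rho * h / 1000
= 0.04192 * 2716 * 222 / 1000
= 25.2757 mGal

25.2757


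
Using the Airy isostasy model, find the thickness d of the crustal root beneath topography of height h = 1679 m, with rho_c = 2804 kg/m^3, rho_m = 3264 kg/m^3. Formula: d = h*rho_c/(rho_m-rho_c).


rho_m - rho_c = 3264 - 2804 = 460
d = 1679 * 2804 / 460
= 4707916 / 460
= 10234.6 m

10234.6


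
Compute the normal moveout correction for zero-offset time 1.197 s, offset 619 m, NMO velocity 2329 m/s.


x/Vnmo = 619/2329 = 0.265779
(x/Vnmo)^2 = 0.070639
t0^2 = 1.432809
sqrt(1.432809 + 0.070639) = 1.226152
dt = 1.226152 - 1.197 = 0.029152

0.029152


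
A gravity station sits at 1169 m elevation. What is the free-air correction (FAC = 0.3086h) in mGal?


FAC = 0.3086 * h
= 0.3086 * 1169
= 360.7534 mGal

360.7534


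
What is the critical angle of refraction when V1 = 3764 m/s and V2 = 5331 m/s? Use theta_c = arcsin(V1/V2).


V1/V2 = 3764/5331 = 0.706059
theta_c = arcsin(0.706059) = 44.9152 degrees

44.9152


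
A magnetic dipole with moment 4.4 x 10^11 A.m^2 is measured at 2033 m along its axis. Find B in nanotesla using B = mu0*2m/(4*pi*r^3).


m = 4.4 x 10^11 = 440000000000 A.m^2
2m = 880000000000 A.m^2
r^3 = 2033^3 = 8402569937
B = (4pi*10^-7) * 880000000000 / (4*pi * 8402569937) * 1e9
= 1105840.614064 / 105589807941.41 * 1e9
= 10472.9863 nT

10472.9863


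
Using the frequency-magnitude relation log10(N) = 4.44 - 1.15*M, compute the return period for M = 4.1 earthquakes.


log10(N) = 4.44 - 1.15*4.1 = -0.275
N = 10^-0.275 = 0.530884
T = 1/N = 1/0.530884 = 1.8836 years

1.8836


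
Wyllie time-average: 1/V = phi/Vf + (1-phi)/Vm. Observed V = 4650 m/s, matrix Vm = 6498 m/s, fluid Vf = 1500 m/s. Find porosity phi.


1/V - 1/Vm = 1/4650 - 1/6498 = 6.116e-05
1/Vf - 1/Vm = 1/1500 - 1/6498 = 0.00051277
phi = 6.116e-05 / 0.00051277 = 0.1193

0.1193


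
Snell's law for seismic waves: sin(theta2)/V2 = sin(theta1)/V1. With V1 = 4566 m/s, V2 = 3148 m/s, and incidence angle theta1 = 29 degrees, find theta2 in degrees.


sin(theta1) = sin(29 deg) = 0.48481
sin(theta2) = V2/V1 * sin(theta1) = 3148/4566 * 0.48481 = 0.334249
theta2 = arcsin(0.334249) = 19.5269 degrees

19.5269


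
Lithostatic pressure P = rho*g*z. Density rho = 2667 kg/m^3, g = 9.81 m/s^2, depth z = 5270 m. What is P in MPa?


P = rho * g * z / 1e6
= 2667 * 9.81 * 5270 / 1e6
= 137880432.9 / 1e6
= 137.8804 MPa

137.8804


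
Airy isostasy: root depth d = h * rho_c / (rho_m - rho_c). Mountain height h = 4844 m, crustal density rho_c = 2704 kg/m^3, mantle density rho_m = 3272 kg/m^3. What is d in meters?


rho_m - rho_c = 3272 - 2704 = 568
d = 4844 * 2704 / 568
= 13098176 / 568
= 23060.17 m

23060.17


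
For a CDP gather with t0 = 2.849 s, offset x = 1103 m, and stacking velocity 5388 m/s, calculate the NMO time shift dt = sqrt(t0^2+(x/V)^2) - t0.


x/Vnmo = 1103/5388 = 0.204714
(x/Vnmo)^2 = 0.041908
t0^2 = 8.116801
sqrt(8.116801 + 0.041908) = 2.856345
dt = 2.856345 - 2.849 = 0.007345

0.007345


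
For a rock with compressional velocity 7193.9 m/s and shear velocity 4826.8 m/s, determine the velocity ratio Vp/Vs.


Vp/Vs = 7193.9 / 4826.8
= 1.4904

1.4904


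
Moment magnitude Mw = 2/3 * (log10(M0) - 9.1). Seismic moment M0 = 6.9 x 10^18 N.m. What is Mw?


log10(M0) = log10(6.9 x 10^18) = 18.8388
Mw = 2/3 * (18.8388 - 9.1)
= 2/3 * 9.7388
= 6.49

6.49


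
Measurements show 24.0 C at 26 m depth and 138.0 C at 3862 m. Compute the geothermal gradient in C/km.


dT = 138.0 - 24.0 = 114.0 C
dz = 3862 - 26 = 3836 m
gradient = dT/dz * 1000 = 114.0/3836 * 1000 = 29.7185 C/km

29.7185


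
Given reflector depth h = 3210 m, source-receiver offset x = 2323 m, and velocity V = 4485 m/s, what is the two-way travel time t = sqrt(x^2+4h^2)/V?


x^2 + 4h^2 = 2323^2 + 4*3210^2 = 5396329 + 41216400 = 46612729
sqrt(46612729) = 6827.3515
t = 6827.3515 / 4485 = 1.5223 s

1.5223


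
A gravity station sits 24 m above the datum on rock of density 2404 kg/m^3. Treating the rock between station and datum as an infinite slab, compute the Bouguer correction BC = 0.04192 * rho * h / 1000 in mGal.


BC = 0.04192 * rho * h / 1000
= 0.04192 * 2404 * 24 / 1000
= 2.4186 mGal

2.4186


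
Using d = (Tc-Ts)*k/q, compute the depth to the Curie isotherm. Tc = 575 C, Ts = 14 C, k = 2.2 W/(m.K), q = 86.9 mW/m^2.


T_Curie - T_surf = 575 - 14 = 561 C
Convert q to W/m^2: 86.9 mW/m^2 = 0.0869 W/m^2
d = 561 * 2.2 / 0.0869 = 14202.53 m

14202.53


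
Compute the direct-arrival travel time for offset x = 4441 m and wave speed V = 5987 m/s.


t = x / V
= 4441 / 5987
= 0.7418 s

0.7418


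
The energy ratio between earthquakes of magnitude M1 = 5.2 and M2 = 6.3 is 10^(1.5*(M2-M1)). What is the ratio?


M2 - M1 = 6.3 - 5.2 = 1.1
1.5 * 1.1 = 1.65
ratio = 10^1.65 = 44.67

44.67


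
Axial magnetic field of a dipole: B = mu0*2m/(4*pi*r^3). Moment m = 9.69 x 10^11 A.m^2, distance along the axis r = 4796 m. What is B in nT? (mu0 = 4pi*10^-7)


m = 9.69 x 10^11 = 969000000000 A.m^2
2m = 1938000000000 A.m^2
r^3 = 4796^3 = 110315750336
B = (4pi*10^-7) * 1938000000000 / (4*pi * 110315750336) * 1e9
= 2435362.625063 / 1386268603323.29 * 1e9
= 1756.7754 nT

1756.7754


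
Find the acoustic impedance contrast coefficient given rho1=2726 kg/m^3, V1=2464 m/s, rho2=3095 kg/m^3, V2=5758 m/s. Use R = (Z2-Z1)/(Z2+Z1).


Z1 = 2726 * 2464 = 6716864
Z2 = 3095 * 5758 = 17821010
R = (17821010 - 6716864) / (17821010 + 6716864) = 11104146 / 24537874 = 0.4525

0.4525


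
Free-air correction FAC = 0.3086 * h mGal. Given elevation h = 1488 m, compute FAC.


FAC = 0.3086 * h
= 0.3086 * 1488
= 459.1968 mGal

459.1968


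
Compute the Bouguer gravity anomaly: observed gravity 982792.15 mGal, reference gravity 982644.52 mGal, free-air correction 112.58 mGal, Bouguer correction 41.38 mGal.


BA = g_obs - g_ref + FAC - BC
= 982792.15 - 982644.52 + 112.58 - 41.38
= 218.83 mGal

218.83


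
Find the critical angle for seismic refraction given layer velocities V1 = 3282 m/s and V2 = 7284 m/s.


V1/V2 = 3282/7284 = 0.450577
theta_c = arcsin(0.450577) = 26.7807 degrees

26.7807


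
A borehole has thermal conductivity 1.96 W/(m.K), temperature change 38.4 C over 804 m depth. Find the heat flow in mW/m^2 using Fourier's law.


q = k * dT / dz * 1000
= 1.96 * 38.4 / 804 * 1000
= 0.093612 * 1000
= 93.6119 mW/m^2

93.6119


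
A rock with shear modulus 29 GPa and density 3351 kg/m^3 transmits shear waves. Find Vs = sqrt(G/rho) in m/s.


Convert G to Pa: G = 29e9 Pa
Compute G/rho = 29e9 / 3351 = 8654133.0946
Vs = sqrt(8654133.0946) = 2941.79 m/s

2941.79


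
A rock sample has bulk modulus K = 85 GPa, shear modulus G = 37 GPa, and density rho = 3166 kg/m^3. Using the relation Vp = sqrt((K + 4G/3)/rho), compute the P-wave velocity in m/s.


First compute the effective modulus:
K + 4G/3 = 85e9 + 4*37e9/3 = 134333333333.33 Pa
Then divide by density:
134333333333.33 / 3166 = 42429985.2601 Pa/(kg/m^3)
Take the square root:
Vp = sqrt(42429985.2601) = 6513.83 m/s

6513.83


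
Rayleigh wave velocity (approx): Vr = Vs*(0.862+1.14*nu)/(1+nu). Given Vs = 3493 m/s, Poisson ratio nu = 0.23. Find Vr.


Numerator factor = 0.862 + 1.14*0.23 = 1.1242
Denominator = 1 + 0.23 = 1.23
Vr = 3493 * 1.1242 / 1.23 = 3192.55 m/s

3192.55


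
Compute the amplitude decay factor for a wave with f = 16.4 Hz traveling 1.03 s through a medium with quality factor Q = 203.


pi*f*t/Q = pi*16.4*1.03/203 = 0.261418
A/A0 = exp(-0.261418) = 0.769959

0.769959


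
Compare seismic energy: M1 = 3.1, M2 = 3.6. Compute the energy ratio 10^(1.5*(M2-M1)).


M2 - M1 = 3.6 - 3.1 = 0.5
1.5 * 0.5 = 0.75
ratio = 10^0.75 = 5.62

5.62


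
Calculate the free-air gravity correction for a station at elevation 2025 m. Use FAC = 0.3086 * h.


FAC = 0.3086 * h
= 0.3086 * 2025
= 624.915 mGal

624.915


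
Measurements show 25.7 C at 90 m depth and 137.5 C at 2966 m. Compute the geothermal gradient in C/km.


dT = 137.5 - 25.7 = 111.8 C
dz = 2966 - 90 = 2876 m
gradient = dT/dz * 1000 = 111.8/2876 * 1000 = 38.8734 C/km

38.8734


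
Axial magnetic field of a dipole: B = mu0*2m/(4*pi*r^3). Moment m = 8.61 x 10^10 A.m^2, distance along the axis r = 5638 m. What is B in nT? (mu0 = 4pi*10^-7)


m = 8.61 x 10^10 = 86100000000 A.m^2
2m = 172200000000 A.m^2
r^3 = 5638^3 = 179215354072
B = (4pi*10^-7) * 172200000000 / (4*pi * 179215354072) * 1e9
= 216392.901979 / 2252086559052.36 * 1e9
= 96.0855 nT

96.0855


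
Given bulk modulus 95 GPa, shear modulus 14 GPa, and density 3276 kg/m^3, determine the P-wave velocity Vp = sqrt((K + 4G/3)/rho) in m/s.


First compute the effective modulus:
K + 4G/3 = 95e9 + 4*14e9/3 = 113666666666.67 Pa
Then divide by density:
113666666666.67 / 3276 = 34696784.6968 Pa/(kg/m^3)
Take the square root:
Vp = sqrt(34696784.6968) = 5890.4 m/s

5890.4


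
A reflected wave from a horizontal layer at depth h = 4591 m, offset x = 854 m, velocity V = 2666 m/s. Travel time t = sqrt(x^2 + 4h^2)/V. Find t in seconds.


x^2 + 4h^2 = 854^2 + 4*4591^2 = 729316 + 84309124 = 85038440
sqrt(85038440) = 9221.6289
t = 9221.6289 / 2666 = 3.459 s

3.459


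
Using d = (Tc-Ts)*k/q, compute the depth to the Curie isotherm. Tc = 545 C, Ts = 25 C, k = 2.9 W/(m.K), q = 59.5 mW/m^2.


T_Curie - T_surf = 545 - 25 = 520 C
Convert q to W/m^2: 59.5 mW/m^2 = 0.0595 W/m^2
d = 520 * 2.9 / 0.0595 = 25344.54 m

25344.54


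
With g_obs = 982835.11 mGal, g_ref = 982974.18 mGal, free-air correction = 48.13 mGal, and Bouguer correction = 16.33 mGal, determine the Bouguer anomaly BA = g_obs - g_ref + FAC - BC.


BA = g_obs - g_ref + FAC - BC
= 982835.11 - 982974.18 + 48.13 - 16.33
= -107.27 mGal

-107.27


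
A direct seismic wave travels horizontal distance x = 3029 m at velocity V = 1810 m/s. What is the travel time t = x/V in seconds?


t = x / V
= 3029 / 1810
= 1.6735 s

1.6735


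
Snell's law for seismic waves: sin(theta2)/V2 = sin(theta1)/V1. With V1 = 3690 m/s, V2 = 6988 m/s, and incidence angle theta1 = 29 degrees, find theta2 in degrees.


sin(theta1) = sin(29 deg) = 0.48481
sin(theta2) = V2/V1 * sin(theta1) = 6988/3690 * 0.48481 = 0.918116
theta2 = arcsin(0.918116) = 66.6523 degrees

66.6523


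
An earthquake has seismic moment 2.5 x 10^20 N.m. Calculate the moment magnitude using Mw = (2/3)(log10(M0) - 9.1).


log10(M0) = log10(2.5 x 10^20) = 20.3979
Mw = 2/3 * (20.3979 - 9.1)
= 2/3 * 11.2979
= 7.53

7.53


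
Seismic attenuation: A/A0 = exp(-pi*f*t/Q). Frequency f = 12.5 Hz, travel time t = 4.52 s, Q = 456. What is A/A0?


pi*f*t/Q = pi*12.5*4.52/456 = 0.389254
A/A0 = exp(-0.389254) = 0.677562

0.677562


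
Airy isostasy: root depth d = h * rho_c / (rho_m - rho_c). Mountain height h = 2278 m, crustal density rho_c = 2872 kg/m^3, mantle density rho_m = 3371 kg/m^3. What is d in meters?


rho_m - rho_c = 3371 - 2872 = 499
d = 2278 * 2872 / 499
= 6542416 / 499
= 13111.05 m

13111.05


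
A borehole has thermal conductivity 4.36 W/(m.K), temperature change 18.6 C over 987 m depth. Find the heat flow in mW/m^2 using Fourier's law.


q = k * dT / dz * 1000
= 4.36 * 18.6 / 987 * 1000
= 0.082164 * 1000
= 82.1641 mW/m^2

82.1641


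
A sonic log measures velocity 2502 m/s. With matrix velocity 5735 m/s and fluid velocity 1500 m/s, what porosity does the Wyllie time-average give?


1/V - 1/Vm = 1/2502 - 1/5735 = 0.00022531
1/Vf - 1/Vm = 1/1500 - 1/5735 = 0.0004923
phi = 0.00022531 / 0.0004923 = 0.4577

0.4577


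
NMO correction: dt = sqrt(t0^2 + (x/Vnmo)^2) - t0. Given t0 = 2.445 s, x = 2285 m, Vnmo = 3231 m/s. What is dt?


x/Vnmo = 2285/3231 = 0.707211
(x/Vnmo)^2 = 0.500148
t0^2 = 5.978025
sqrt(5.978025 + 0.500148) = 2.545226
dt = 2.545226 - 2.445 = 0.100226

0.100226


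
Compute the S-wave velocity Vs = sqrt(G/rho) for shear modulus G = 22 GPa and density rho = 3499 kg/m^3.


Convert G to Pa: G = 22e9 Pa
Compute G/rho = 22e9 / 3499 = 6287510.7173
Vs = sqrt(6287510.7173) = 2507.49 m/s

2507.49


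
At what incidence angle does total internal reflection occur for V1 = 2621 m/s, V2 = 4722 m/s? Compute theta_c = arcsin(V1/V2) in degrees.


V1/V2 = 2621/4722 = 0.555061
theta_c = arcsin(0.555061) = 33.7149 degrees

33.7149


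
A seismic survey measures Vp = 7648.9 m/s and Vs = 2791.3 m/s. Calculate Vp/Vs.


Vp/Vs = 7648.9 / 2791.3
= 2.7403

2.7403


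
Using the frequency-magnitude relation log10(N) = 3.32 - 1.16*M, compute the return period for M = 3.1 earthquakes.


log10(N) = 3.32 - 1.16*3.1 = -0.276
N = 10^-0.276 = 0.529663
T = 1/N = 1/0.529663 = 1.888 years

1.888


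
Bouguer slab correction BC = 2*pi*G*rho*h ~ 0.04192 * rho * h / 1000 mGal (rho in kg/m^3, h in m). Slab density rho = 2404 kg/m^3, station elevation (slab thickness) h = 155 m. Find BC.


BC = 0.04192 * rho * h / 1000
= 0.04192 * 2404 * 155 / 1000
= 15.6202 mGal

15.6202


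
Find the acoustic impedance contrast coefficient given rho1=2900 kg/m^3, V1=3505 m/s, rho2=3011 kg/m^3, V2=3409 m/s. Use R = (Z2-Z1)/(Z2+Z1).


Z1 = 2900 * 3505 = 10164500
Z2 = 3011 * 3409 = 10264499
R = (10264499 - 10164500) / (10264499 + 10164500) = 99999 / 20428999 = 0.0049

0.0049


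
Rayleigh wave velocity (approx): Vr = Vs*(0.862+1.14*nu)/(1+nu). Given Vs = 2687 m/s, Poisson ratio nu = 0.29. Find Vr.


Numerator factor = 0.862 + 1.14*0.29 = 1.1926
Denominator = 1 + 0.29 = 1.29
Vr = 2687 * 1.1926 / 1.29 = 2484.12 m/s

2484.12


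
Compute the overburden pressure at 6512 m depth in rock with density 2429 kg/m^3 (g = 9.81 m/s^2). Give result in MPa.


P = rho * g * z / 1e6
= 2429 * 9.81 * 6512 / 1e6
= 155171126.88 / 1e6
= 155.1711 MPa

155.1711


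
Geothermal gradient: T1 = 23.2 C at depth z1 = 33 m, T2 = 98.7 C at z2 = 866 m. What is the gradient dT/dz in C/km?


dT = 98.7 - 23.2 = 75.5 C
dz = 866 - 33 = 833 m
gradient = dT/dz * 1000 = 75.5/833 * 1000 = 90.6363 C/km

90.6363


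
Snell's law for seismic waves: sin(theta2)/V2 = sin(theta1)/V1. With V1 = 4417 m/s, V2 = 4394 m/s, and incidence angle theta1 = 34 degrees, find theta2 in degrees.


sin(theta1) = sin(34 deg) = 0.559193
sin(theta2) = V2/V1 * sin(theta1) = 4394/4417 * 0.559193 = 0.556281
theta2 = arcsin(0.556281) = 33.799 degrees

33.799


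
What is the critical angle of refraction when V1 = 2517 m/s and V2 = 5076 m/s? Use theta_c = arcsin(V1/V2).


V1/V2 = 2517/5076 = 0.495863
theta_c = arcsin(0.495863) = 29.7267 degrees

29.7267


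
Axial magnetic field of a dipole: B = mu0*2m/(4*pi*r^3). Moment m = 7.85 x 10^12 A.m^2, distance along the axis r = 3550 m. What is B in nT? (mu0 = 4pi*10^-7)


m = 7.85 x 10^12 = 7850000000000 A.m^2
2m = 15700000000000 A.m^2
r^3 = 3550^3 = 44738875000
B = (4pi*10^-7) * 15700000000000 / (4*pi * 44738875000) * 1e9
= 19729201.864544 / 562205284119.49 * 1e9
= 35092.523 nT

35092.523


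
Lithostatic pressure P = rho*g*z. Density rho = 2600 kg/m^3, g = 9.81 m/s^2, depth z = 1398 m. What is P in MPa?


P = rho * g * z / 1e6
= 2600 * 9.81 * 1398 / 1e6
= 35657388.0 / 1e6
= 35.6574 MPa

35.6574


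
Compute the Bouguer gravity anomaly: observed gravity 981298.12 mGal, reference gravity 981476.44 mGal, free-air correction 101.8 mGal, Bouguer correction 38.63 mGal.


BA = g_obs - g_ref + FAC - BC
= 981298.12 - 981476.44 + 101.8 - 38.63
= -115.15 mGal

-115.15


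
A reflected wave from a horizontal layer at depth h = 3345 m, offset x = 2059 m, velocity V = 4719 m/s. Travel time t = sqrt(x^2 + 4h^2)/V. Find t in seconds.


x^2 + 4h^2 = 2059^2 + 4*3345^2 = 4239481 + 44756100 = 48995581
sqrt(48995581) = 6999.6844
t = 6999.6844 / 4719 = 1.4833 s

1.4833


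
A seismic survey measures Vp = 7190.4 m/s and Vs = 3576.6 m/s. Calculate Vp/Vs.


Vp/Vs = 7190.4 / 3576.6
= 2.0104

2.0104


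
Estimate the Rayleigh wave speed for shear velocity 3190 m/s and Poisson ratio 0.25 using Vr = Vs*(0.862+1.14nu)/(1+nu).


Numerator factor = 0.862 + 1.14*0.25 = 1.147
Denominator = 1 + 0.25 = 1.25
Vr = 3190 * 1.147 / 1.25 = 2927.14 m/s

2927.14


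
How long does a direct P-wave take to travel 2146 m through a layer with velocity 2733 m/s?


t = x / V
= 2146 / 2733
= 0.7852 s

0.7852


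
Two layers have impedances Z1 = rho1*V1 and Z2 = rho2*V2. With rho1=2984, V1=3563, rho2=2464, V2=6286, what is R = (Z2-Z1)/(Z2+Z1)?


Z1 = 2984 * 3563 = 10631992
Z2 = 2464 * 6286 = 15488704
R = (15488704 - 10631992) / (15488704 + 10631992) = 4856712 / 26120696 = 0.1859

0.1859


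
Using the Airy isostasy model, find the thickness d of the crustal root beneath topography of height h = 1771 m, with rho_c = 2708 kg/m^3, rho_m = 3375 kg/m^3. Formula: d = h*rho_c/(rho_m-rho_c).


rho_m - rho_c = 3375 - 2708 = 667
d = 1771 * 2708 / 667
= 4795868 / 667
= 7190.21 m

7190.21


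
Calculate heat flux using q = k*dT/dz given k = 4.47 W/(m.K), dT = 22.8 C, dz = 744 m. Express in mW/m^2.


q = k * dT / dz * 1000
= 4.47 * 22.8 / 744 * 1000
= 0.136984 * 1000
= 136.9839 mW/m^2

136.9839


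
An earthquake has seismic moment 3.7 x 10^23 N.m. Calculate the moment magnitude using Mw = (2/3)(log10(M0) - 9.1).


log10(M0) = log10(3.7 x 10^23) = 23.5682
Mw = 2/3 * (23.5682 - 9.1)
= 2/3 * 14.4682
= 9.65

9.65


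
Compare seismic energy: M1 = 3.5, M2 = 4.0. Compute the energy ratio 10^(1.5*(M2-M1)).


M2 - M1 = 4.0 - 3.5 = 0.5
1.5 * 0.5 = 0.75
ratio = 10^0.75 = 5.62

5.62


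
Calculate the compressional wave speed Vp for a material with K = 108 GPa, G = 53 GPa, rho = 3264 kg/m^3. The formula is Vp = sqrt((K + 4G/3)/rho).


First compute the effective modulus:
K + 4G/3 = 108e9 + 4*53e9/3 = 178666666666.67 Pa
Then divide by density:
178666666666.67 / 3264 = 54738562.0915 Pa/(kg/m^3)
Take the square root:
Vp = sqrt(54738562.0915) = 7398.55 m/s

7398.55


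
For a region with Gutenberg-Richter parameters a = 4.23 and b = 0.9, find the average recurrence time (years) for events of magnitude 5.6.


log10(N) = 4.23 - 0.9*5.6 = -0.81
N = 10^-0.81 = 0.154882
T = 1/N = 1/0.154882 = 6.4565 years

6.4565


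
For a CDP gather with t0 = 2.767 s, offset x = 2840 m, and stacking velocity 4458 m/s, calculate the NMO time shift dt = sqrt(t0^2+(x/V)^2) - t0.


x/Vnmo = 2840/4458 = 0.637057
(x/Vnmo)^2 = 0.405842
t0^2 = 7.656289
sqrt(7.656289 + 0.405842) = 2.839389
dt = 2.839389 - 2.767 = 0.072389

0.072389


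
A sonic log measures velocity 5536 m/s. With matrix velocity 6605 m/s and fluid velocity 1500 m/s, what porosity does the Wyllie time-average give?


1/V - 1/Vm = 1/5536 - 1/6605 = 2.924e-05
1/Vf - 1/Vm = 1/1500 - 1/6605 = 0.00051527
phi = 2.924e-05 / 0.00051527 = 0.0567

0.0567


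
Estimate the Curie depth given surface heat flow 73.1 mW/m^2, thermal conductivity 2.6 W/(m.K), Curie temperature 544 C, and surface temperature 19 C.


T_Curie - T_surf = 544 - 19 = 525 C
Convert q to W/m^2: 73.1 mW/m^2 = 0.0731 W/m^2
d = 525 * 2.6 / 0.0731 = 18673.05 m

18673.05


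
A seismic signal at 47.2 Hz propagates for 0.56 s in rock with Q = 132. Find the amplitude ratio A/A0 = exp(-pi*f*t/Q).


pi*f*t/Q = pi*47.2*0.56/132 = 0.62908
A/A0 = exp(-0.62908) = 0.533082

0.533082


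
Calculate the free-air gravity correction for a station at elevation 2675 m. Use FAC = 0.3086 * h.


FAC = 0.3086 * h
= 0.3086 * 2675
= 825.505 mGal

825.505


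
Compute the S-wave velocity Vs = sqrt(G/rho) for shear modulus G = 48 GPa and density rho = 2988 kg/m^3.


Convert G to Pa: G = 48e9 Pa
Compute G/rho = 48e9 / 2988 = 16064257.0281
Vs = sqrt(16064257.0281) = 4008.02 m/s

4008.02


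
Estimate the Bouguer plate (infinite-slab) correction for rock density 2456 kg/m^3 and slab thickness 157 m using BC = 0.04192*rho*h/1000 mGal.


BC = 0.04192 * rho * h / 1000
= 0.04192 * 2456 * 157 / 1000
= 16.164 mGal

16.164


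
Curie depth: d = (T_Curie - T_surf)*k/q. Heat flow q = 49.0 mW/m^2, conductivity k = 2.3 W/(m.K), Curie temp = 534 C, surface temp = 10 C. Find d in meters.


T_Curie - T_surf = 534 - 10 = 524 C
Convert q to W/m^2: 49.0 mW/m^2 = 0.049 W/m^2
d = 524 * 2.3 / 0.049 = 24595.92 m

24595.92


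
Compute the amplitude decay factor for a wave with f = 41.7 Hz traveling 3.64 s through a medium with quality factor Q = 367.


pi*f*t/Q = pi*41.7*3.64/367 = 1.299335
A/A0 = exp(-1.299335) = 0.272713

0.272713


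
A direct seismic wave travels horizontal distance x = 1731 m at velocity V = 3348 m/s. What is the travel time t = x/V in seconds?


t = x / V
= 1731 / 3348
= 0.517 s

0.517


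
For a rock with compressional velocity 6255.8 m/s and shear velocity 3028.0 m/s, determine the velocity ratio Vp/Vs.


Vp/Vs = 6255.8 / 3028.0
= 2.066

2.066


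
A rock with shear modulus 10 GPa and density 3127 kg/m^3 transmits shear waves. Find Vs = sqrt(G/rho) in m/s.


Convert G to Pa: G = 10e9 Pa
Compute G/rho = 10e9 / 3127 = 3197953.3099
Vs = sqrt(3197953.3099) = 1788.28 m/s

1788.28


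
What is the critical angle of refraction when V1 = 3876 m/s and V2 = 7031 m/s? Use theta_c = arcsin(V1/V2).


V1/V2 = 3876/7031 = 0.551273
theta_c = arcsin(0.551273) = 33.4544 degrees

33.4544


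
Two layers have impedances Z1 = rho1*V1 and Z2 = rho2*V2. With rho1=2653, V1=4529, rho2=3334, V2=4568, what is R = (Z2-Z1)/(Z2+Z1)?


Z1 = 2653 * 4529 = 12015437
Z2 = 3334 * 4568 = 15229712
R = (15229712 - 12015437) / (15229712 + 12015437) = 3214275 / 27245149 = 0.118

0.118


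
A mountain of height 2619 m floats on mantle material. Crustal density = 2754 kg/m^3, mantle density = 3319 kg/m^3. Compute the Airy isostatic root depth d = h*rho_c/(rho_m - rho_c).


rho_m - rho_c = 3319 - 2754 = 565
d = 2619 * 2754 / 565
= 7212726 / 565
= 12765.89 m

12765.89


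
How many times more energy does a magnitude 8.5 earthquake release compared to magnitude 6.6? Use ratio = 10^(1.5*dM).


M2 - M1 = 8.5 - 6.6 = 1.9
1.5 * 1.9 = 2.85
ratio = 10^2.85 = 707.95

707.95


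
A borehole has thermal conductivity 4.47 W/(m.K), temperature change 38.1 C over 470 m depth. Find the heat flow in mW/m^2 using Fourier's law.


q = k * dT / dz * 1000
= 4.47 * 38.1 / 470 * 1000
= 0.362355 * 1000
= 362.3553 mW/m^2

362.3553


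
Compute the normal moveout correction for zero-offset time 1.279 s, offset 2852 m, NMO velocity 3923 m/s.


x/Vnmo = 2852/3923 = 0.726995
(x/Vnmo)^2 = 0.528521
t0^2 = 1.635841
sqrt(1.635841 + 0.528521) = 1.471177
dt = 1.471177 - 1.279 = 0.192177

0.192177


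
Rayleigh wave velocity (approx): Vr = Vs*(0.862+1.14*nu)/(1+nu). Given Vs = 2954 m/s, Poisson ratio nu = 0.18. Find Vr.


Numerator factor = 0.862 + 1.14*0.18 = 1.0672
Denominator = 1 + 0.18 = 1.18
Vr = 2954 * 1.0672 / 1.18 = 2671.62 m/s

2671.62


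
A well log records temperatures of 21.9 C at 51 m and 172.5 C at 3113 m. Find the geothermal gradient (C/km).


dT = 172.5 - 21.9 = 150.6 C
dz = 3113 - 51 = 3062 m
gradient = dT/dz * 1000 = 150.6/3062 * 1000 = 49.1835 C/km

49.1835


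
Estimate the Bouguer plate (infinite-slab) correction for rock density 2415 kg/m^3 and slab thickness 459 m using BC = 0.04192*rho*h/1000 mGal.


BC = 0.04192 * rho * h / 1000
= 0.04192 * 2415 * 459 / 1000
= 46.4677 mGal

46.4677


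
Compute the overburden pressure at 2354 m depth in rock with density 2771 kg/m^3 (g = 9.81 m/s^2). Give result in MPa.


P = rho * g * z / 1e6
= 2771 * 9.81 * 2354 / 1e6
= 63989982.54 / 1e6
= 63.99 MPa

63.99


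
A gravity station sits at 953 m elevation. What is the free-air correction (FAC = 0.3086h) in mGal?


FAC = 0.3086 * h
= 0.3086 * 953
= 294.0958 mGal

294.0958


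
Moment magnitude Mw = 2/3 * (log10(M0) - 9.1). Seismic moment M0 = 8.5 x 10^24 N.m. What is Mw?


log10(M0) = log10(8.5 x 10^24) = 24.9294
Mw = 2/3 * (24.9294 - 9.1)
= 2/3 * 15.8294
= 10.55

10.55


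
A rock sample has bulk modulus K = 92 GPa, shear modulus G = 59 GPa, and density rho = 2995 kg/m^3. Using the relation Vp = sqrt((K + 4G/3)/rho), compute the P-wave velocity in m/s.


First compute the effective modulus:
K + 4G/3 = 92e9 + 4*59e9/3 = 170666666666.67 Pa
Then divide by density:
170666666666.67 / 2995 = 56983861.9922 Pa/(kg/m^3)
Take the square root:
Vp = sqrt(56983861.9922) = 7548.77 m/s

7548.77


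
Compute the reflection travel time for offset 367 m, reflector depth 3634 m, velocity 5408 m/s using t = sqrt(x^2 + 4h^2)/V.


x^2 + 4h^2 = 367^2 + 4*3634^2 = 134689 + 52823824 = 52958513
sqrt(52958513) = 7277.26
t = 7277.26 / 5408 = 1.3456 s

1.3456


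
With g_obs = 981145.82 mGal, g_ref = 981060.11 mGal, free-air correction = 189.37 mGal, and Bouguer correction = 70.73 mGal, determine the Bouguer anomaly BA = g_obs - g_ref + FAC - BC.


BA = g_obs - g_ref + FAC - BC
= 981145.82 - 981060.11 + 189.37 - 70.73
= 204.35 mGal

204.35


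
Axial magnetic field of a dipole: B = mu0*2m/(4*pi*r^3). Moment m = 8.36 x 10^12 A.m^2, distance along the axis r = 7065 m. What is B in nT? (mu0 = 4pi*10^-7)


m = 8.36 x 10^12 = 8360000000000 A.m^2
2m = 16720000000000 A.m^2
r^3 = 7065^3 = 352643999625
B = (4pi*10^-7) * 16720000000000 / (4*pi * 352643999625) * 1e9
= 21010971.667209 / 4431455194217.69 * 1e9
= 4741.3255 nT

4741.3255


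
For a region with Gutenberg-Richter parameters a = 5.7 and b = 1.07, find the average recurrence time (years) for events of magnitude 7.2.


log10(N) = 5.7 - 1.07*7.2 = -2.004
N = 10^-2.004 = 0.009908
T = 1/N = 1/0.009908 = 100.9253 years

100.9253


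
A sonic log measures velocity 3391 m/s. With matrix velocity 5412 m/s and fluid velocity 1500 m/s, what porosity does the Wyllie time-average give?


1/V - 1/Vm = 1/3391 - 1/5412 = 0.00011012
1/Vf - 1/Vm = 1/1500 - 1/5412 = 0.00048189
phi = 0.00011012 / 0.00048189 = 0.2285

0.2285


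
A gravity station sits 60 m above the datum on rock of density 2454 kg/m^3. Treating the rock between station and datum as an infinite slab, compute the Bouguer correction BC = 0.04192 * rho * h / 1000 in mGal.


BC = 0.04192 * rho * h / 1000
= 0.04192 * 2454 * 60 / 1000
= 6.1723 mGal

6.1723


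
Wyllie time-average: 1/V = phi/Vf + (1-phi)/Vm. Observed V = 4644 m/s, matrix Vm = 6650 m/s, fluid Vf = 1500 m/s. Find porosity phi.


1/V - 1/Vm = 1/4644 - 1/6650 = 6.496e-05
1/Vf - 1/Vm = 1/1500 - 1/6650 = 0.00051629
phi = 6.496e-05 / 0.00051629 = 0.1258

0.1258


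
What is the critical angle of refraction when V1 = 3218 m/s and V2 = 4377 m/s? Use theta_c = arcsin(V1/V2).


V1/V2 = 3218/4377 = 0.735207
theta_c = arcsin(0.735207) = 47.3247 degrees

47.3247


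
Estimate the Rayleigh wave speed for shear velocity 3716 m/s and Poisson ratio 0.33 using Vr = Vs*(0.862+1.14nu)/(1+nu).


Numerator factor = 0.862 + 1.14*0.33 = 1.2382
Denominator = 1 + 0.33 = 1.33
Vr = 3716 * 1.2382 / 1.33 = 3459.51 m/s

3459.51


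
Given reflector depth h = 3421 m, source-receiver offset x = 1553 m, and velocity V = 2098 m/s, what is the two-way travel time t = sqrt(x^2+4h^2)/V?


x^2 + 4h^2 = 1553^2 + 4*3421^2 = 2411809 + 46812964 = 49224773
sqrt(49224773) = 7016.0368
t = 7016.0368 / 2098 = 3.3442 s

3.3442


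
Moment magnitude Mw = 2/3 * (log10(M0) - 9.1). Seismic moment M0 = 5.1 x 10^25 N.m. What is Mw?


log10(M0) = log10(5.1 x 10^25) = 25.7076
Mw = 2/3 * (25.7076 - 9.1)
= 2/3 * 16.6076
= 11.07

11.07


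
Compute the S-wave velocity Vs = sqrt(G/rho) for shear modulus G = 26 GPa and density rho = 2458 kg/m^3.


Convert G to Pa: G = 26e9 Pa
Compute G/rho = 26e9 / 2458 = 10577705.4516
Vs = sqrt(10577705.4516) = 3252.34 m/s

3252.34


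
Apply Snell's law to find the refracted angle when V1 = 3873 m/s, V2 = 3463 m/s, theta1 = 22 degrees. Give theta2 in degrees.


sin(theta1) = sin(22 deg) = 0.374607
sin(theta2) = V2/V1 * sin(theta1) = 3463/3873 * 0.374607 = 0.33495
theta2 = arcsin(0.33495) = 19.5695 degrees

19.5695


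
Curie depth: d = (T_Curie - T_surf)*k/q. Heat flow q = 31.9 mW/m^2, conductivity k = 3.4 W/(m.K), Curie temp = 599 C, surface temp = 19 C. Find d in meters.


T_Curie - T_surf = 599 - 19 = 580 C
Convert q to W/m^2: 31.9 mW/m^2 = 0.0319 W/m^2
d = 580 * 3.4 / 0.0319 = 61818.18 m

61818.18


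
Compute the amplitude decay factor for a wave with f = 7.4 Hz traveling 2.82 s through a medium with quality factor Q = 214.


pi*f*t/Q = pi*7.4*2.82/214 = 0.306349
A/A0 = exp(-0.306349) = 0.736129

0.736129


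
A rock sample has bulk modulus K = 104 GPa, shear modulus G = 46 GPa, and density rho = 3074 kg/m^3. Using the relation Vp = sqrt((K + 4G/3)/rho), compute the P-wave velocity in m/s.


First compute the effective modulus:
K + 4G/3 = 104e9 + 4*46e9/3 = 165333333333.33 Pa
Then divide by density:
165333333333.33 / 3074 = 53784428.5404 Pa/(kg/m^3)
Take the square root:
Vp = sqrt(53784428.5404) = 7333.79 m/s

7333.79


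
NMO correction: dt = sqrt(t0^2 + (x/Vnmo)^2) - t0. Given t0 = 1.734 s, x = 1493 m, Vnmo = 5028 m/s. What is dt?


x/Vnmo = 1493/5028 = 0.296937
(x/Vnmo)^2 = 0.088172
t0^2 = 3.006756
sqrt(3.006756 + 0.088172) = 1.759241
dt = 1.759241 - 1.734 = 0.025241

0.025241


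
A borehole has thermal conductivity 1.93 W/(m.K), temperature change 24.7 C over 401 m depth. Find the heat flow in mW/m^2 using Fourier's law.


q = k * dT / dz * 1000
= 1.93 * 24.7 / 401 * 1000
= 0.11888 * 1000
= 118.8803 mW/m^2

118.8803


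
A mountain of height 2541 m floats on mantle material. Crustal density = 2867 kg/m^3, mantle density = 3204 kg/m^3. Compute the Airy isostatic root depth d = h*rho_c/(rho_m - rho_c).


rho_m - rho_c = 3204 - 2867 = 337
d = 2541 * 2867 / 337
= 7285047 / 337
= 21617.35 m

21617.35


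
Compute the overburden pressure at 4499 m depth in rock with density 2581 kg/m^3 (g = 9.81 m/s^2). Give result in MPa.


P = rho * g * z / 1e6
= 2581 * 9.81 * 4499 / 1e6
= 113912925.39 / 1e6
= 113.9129 MPa

113.9129


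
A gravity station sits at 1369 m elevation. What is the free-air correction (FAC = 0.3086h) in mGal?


FAC = 0.3086 * h
= 0.3086 * 1369
= 422.4734 mGal

422.4734


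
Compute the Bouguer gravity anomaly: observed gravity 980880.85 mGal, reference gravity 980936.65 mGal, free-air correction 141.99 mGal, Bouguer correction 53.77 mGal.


BA = g_obs - g_ref + FAC - BC
= 980880.85 - 980936.65 + 141.99 - 53.77
= 32.42 mGal

32.42


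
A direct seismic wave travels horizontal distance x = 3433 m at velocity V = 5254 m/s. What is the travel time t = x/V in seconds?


t = x / V
= 3433 / 5254
= 0.6534 s

0.6534


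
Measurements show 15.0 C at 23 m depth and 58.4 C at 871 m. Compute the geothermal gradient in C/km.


dT = 58.4 - 15.0 = 43.4 C
dz = 871 - 23 = 848 m
gradient = dT/dz * 1000 = 43.4/848 * 1000 = 51.1792 C/km

51.1792


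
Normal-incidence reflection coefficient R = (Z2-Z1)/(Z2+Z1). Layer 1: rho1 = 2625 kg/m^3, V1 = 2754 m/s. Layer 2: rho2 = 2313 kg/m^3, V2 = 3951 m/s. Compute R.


Z1 = 2625 * 2754 = 7229250
Z2 = 2313 * 3951 = 9138663
R = (9138663 - 7229250) / (9138663 + 7229250) = 1909413 / 16367913 = 0.1167

0.1167


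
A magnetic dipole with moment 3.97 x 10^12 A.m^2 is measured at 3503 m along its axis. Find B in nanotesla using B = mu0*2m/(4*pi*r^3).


m = 3.97 x 10^12 = 3970000000000 A.m^2
2m = 7940000000000 A.m^2
r^3 = 3503^3 = 42985344527
B = (4pi*10^-7) * 7940000000000 / (4*pi * 42985344527) * 1e9
= 9977698.267801 / 540169770312.2 * 1e9
= 18471.4118 nT

18471.4118


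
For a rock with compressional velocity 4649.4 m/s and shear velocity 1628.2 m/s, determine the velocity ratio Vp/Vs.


Vp/Vs = 4649.4 / 1628.2
= 2.8555

2.8555


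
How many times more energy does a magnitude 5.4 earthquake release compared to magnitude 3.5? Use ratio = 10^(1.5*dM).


M2 - M1 = 5.4 - 3.5 = 1.9
1.5 * 1.9 = 2.85
ratio = 10^2.85 = 707.95

707.95


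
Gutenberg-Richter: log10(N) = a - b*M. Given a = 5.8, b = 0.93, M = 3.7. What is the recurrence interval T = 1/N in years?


log10(N) = 5.8 - 0.93*3.7 = 2.359
N = 10^2.359 = 228.55988
T = 1/N = 1/228.55988 = 0.0044 years

0.0044


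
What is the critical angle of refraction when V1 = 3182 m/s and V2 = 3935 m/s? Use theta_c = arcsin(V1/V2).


V1/V2 = 3182/3935 = 0.80864
theta_c = arcsin(0.80864) = 53.9633 degrees

53.9633


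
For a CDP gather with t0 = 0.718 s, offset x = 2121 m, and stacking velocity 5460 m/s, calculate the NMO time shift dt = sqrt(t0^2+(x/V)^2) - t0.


x/Vnmo = 2121/5460 = 0.388462
(x/Vnmo)^2 = 0.150902
t0^2 = 0.515524
sqrt(0.515524 + 0.150902) = 0.816349
dt = 0.816349 - 0.718 = 0.098349

0.098349


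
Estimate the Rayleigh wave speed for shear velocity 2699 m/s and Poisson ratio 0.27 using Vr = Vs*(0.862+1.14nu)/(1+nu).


Numerator factor = 0.862 + 1.14*0.27 = 1.1698
Denominator = 1 + 0.27 = 1.27
Vr = 2699 * 1.1698 / 1.27 = 2486.06 m/s

2486.06


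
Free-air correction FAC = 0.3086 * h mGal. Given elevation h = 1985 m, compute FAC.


FAC = 0.3086 * h
= 0.3086 * 1985
= 612.571 mGal

612.571


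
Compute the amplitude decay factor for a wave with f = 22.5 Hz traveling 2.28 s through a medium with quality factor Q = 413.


pi*f*t/Q = pi*22.5*2.28/413 = 0.390227
A/A0 = exp(-0.390227) = 0.676903

0.676903


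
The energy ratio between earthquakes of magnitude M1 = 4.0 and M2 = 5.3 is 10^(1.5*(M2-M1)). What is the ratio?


M2 - M1 = 5.3 - 4.0 = 1.3
1.5 * 1.3 = 1.95
ratio = 10^1.95 = 89.13

89.13


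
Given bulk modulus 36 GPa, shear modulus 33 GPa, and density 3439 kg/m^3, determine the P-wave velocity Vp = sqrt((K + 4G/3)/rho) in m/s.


First compute the effective modulus:
K + 4G/3 = 36e9 + 4*33e9/3 = 80000000000.0 Pa
Then divide by density:
80000000000.0 / 3439 = 23262576.3303 Pa/(kg/m^3)
Take the square root:
Vp = sqrt(23262576.3303) = 4823.13 m/s

4823.13


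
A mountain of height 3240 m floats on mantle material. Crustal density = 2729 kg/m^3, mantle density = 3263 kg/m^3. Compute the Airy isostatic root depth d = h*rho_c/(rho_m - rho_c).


rho_m - rho_c = 3263 - 2729 = 534
d = 3240 * 2729 / 534
= 8841960 / 534
= 16557.98 m

16557.98


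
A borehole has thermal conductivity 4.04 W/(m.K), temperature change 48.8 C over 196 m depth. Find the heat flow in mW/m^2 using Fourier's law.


q = k * dT / dz * 1000
= 4.04 * 48.8 / 196 * 1000
= 1.005878 * 1000
= 1005.8776 mW/m^2

1005.8776


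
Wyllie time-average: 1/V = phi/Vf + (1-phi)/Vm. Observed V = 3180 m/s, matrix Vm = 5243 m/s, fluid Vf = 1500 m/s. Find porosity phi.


1/V - 1/Vm = 1/3180 - 1/5243 = 0.00012373
1/Vf - 1/Vm = 1/1500 - 1/5243 = 0.00047594
phi = 0.00012373 / 0.00047594 = 0.26

0.26


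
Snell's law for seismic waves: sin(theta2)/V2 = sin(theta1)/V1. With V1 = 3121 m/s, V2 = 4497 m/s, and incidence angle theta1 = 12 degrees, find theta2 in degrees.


sin(theta1) = sin(12 deg) = 0.207912
sin(theta2) = V2/V1 * sin(theta1) = 4497/3121 * 0.207912 = 0.299577
theta2 = arcsin(0.299577) = 17.4322 degrees

17.4322


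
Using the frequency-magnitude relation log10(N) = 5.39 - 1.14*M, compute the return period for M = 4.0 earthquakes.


log10(N) = 5.39 - 1.14*4.0 = 0.83
N = 10^0.83 = 6.76083
T = 1/N = 1/6.76083 = 0.1479 years

0.1479


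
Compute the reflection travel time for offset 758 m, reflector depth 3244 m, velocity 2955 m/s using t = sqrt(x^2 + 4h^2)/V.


x^2 + 4h^2 = 758^2 + 4*3244^2 = 574564 + 42094144 = 42668708
sqrt(42668708) = 6532.1289
t = 6532.1289 / 2955 = 2.2105 s

2.2105
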